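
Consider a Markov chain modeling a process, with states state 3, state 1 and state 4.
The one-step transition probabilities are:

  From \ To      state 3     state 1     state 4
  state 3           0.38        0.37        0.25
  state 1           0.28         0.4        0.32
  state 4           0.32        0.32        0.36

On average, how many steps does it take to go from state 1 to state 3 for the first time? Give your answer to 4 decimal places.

3.4091

Let t(s) be the expected number of steps to first reach state 3 from state s, with t(state 3) = 0. Conditioning on the first step:
t(state 1) = 1 + 0.4·t(state 1) + 0.32·t(state 4)
t(state 4) = 1 + 0.32·t(state 1) + 0.36·t(state 4)
Solving: t(state 1) = 3.4091, t(state 4) = 3.2670.
Expected steps from state 1 to state 3: 3.4091.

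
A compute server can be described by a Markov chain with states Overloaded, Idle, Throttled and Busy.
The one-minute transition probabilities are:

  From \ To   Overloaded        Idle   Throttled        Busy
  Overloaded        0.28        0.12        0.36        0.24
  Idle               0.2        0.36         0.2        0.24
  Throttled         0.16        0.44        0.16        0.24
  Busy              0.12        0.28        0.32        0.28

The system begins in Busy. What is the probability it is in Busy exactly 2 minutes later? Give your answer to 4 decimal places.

0.2512

Propagate the distribution vector 2 minutes from Busy.
After 0 minutes: (0.0000, 0.0000, 0.0000, 1.0000)
After 1 minute: (0.1200, 0.2800, 0.3200, 0.2800)
After 2 minutes: (0.1744, 0.3344, 0.2400, 0.2512)
P(in Busy after 2 minutes) = 0.2512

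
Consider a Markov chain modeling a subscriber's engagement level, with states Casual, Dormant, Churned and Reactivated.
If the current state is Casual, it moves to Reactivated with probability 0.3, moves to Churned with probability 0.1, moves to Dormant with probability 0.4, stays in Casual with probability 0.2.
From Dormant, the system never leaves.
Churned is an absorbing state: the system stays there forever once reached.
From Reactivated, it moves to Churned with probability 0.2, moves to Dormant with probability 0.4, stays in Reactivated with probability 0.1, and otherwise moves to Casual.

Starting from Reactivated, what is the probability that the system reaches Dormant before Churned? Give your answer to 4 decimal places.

Let h(s) be the probability of absorption at Dormant starting from transient state s. Then h(Dormant) = 1 and h(Churned) = 0. By first-step analysis:
h(Casual) = 0.2·h(Casual) + 0.4·1 + 0.1·0 + 0.3·h(Reactivated)
h(Reactivated) = 0.3·h(Casual) + 0.4·1 + 0.2·0 + 0.1·h(Reactivated)
Solving: h(Casual) = 0.7619, h(Reactivated) = 0.6984.
Starting from Reactivated, the probability is 0.6984.

0.6984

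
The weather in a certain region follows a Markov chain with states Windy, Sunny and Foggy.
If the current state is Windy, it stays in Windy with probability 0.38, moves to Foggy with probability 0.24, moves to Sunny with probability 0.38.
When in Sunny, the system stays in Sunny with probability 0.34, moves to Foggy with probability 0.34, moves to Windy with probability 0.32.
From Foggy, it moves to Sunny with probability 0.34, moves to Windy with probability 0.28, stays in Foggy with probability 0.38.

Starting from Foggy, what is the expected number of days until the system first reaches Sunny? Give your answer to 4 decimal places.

2.8373

Let t(s) be the expected number of days to first reach Sunny from state s, with t(Sunny) = 0. Conditioning on the first day:
t(Windy) = 1 + 0.38·t(Windy) + 0.24·t(Foggy)
t(Foggy) = 1 + 0.28·t(Windy) + 0.38·t(Foggy)
Solving: t(Windy) = 2.7112, t(Foggy) = 2.8373.
Expected days from Foggy to Sunny: 2.8373.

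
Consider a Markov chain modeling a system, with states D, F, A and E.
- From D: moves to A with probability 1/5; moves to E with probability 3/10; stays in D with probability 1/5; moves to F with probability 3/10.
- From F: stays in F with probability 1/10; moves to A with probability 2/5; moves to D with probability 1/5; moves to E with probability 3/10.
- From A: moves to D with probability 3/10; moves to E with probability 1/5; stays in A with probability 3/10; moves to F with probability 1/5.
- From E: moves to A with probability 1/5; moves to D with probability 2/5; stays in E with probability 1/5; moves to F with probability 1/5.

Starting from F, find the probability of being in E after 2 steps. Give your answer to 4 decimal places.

0.2300

Propagate the distribution vector 2 steps from F.
After 0 steps: (0.0000, 1.0000, 0.0000, 0.0000)
After 1 step: (0.2000, 0.1000, 0.4000, 0.3000)
After 2 steps: (0.3000, 0.2100, 0.2600, 0.2300)
P(in E after 2 steps) = 0.2300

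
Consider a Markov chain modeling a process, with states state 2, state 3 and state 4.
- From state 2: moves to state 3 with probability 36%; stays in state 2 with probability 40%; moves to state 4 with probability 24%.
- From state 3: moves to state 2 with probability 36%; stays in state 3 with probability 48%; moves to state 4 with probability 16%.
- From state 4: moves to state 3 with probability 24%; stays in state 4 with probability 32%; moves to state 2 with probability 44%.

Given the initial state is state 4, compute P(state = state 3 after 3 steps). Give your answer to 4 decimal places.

0.3725

Propagate the distribution vector 3 steps from state 4.
After 0 steps: (0.0000, 0.0000, 1.0000)
After 1 step: (0.4400, 0.2400, 0.3200)
After 2 steps: (0.4032, 0.3504, 0.2464)
After 3 steps: (0.3958, 0.3725, 0.2317)
P(in state 3 after 3 steps) = 0.3725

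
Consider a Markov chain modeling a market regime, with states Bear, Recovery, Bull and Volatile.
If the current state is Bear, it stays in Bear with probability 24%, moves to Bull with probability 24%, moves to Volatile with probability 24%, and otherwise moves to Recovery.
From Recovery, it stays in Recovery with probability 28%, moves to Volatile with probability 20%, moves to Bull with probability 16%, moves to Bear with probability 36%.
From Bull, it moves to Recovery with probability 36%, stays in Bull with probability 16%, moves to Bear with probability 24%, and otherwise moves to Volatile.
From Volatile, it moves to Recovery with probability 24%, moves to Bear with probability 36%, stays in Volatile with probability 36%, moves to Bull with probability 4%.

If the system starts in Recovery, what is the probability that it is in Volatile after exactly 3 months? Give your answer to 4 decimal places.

0.2589

Propagate the distribution vector 3 months from Recovery.
After 0 months: (0.0000, 1.0000, 0.0000, 0.0000)
After 1 month: (0.3600, 0.2800, 0.1600, 0.2000)
After 2 months: (0.2976, 0.2848, 0.1648, 0.2528)
After 3 months: (0.3045, 0.2831, 0.1535, 0.2589)
P(in Volatile after 3 months) = 0.2589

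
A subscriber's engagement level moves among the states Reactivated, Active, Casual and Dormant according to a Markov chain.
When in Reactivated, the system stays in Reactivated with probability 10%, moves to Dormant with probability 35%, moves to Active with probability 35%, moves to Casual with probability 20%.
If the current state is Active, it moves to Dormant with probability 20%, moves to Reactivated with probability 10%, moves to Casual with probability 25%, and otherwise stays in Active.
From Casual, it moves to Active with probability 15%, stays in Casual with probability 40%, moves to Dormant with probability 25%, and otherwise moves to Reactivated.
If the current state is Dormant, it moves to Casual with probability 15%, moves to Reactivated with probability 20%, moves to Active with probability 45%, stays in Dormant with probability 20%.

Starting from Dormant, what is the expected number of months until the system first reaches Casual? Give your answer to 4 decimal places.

Let t(s) be the expected number of months to first reach Casual from state s, with t(Casual) = 0. Conditioning on the first month:
t(Reactivated) = 1 + 0.1·t(Reactivated) + 0.35·t(Active) + 0.35·t(Dormant)
t(Active) = 1 + 0.1·t(Reactivated) + 0.45·t(Active) + 0.2·t(Dormant)
t(Dormant) = 1 + 0.2·t(Reactivated) + 0.45·t(Active) + 0.2·t(Dormant)
Solving: t(Reactivated) = 4.8000, t(Active) = 4.5029, t(Dormant) = 4.9829.
Expected months from Dormant to Casual: 4.9829.

4.9829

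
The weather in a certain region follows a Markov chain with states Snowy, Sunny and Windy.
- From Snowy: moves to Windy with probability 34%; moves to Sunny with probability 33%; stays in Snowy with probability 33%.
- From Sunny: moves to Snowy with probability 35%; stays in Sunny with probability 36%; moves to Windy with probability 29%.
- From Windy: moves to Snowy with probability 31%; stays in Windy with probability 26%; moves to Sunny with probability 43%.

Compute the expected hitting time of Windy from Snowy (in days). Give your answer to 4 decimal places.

Let t(s) be the expected number of days to first reach Windy from state s, with t(Windy) = 0. Conditioning on the first day:
t(Snowy) = 1 + 0.33·t(Snowy) + 0.33·t(Sunny)
t(Sunny) = 1 + 0.35·t(Snowy) + 0.36·t(Sunny)
Solving: t(Snowy) = 3.0961, t(Sunny) = 3.2557.
Expected days from Snowy to Windy: 3.0961.

3.0961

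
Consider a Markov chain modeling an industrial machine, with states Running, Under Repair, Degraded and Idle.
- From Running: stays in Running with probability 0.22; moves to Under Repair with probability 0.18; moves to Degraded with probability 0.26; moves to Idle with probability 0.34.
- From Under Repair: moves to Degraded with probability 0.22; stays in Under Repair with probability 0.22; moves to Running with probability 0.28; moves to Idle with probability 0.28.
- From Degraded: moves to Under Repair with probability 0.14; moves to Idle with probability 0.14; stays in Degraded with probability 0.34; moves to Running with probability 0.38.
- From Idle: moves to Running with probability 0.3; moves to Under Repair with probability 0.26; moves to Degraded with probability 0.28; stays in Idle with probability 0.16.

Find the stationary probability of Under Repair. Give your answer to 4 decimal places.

Let the stationary distribution be π with π = πP and π_1 + π_2 + π_3 + π_4 = 1.
π_1 = 0.22·π_1 + 0.28·π_2 + 0.38·π_3 + 0.3·π_4
π_2 = 0.18·π_1 + 0.22·π_2 + 0.14·π_3 + 0.26·π_4
π_3 = 0.26·π_1 + 0.22·π_2 + 0.34·π_3 + 0.28·π_4
Solving with the normalization constraint gives π = (0.2948, 0.1951, 0.2791, 0.2309).
So the stationary probability of Under Repair is 0.1951.

0.1951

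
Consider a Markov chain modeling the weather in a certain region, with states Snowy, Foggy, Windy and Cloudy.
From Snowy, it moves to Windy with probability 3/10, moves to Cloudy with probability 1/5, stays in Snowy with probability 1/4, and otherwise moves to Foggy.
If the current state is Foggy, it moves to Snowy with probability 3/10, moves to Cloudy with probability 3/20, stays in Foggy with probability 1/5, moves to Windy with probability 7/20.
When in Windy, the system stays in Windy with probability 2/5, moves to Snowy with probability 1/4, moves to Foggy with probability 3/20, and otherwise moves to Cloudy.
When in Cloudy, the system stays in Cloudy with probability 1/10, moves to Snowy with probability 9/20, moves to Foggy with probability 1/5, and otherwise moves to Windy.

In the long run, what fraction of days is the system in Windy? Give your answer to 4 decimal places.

0.3347

Let the stationary distribution be π with π = πP and π_1 + π_2 + π_3 + π_4 = 1.
π_1 = 0.25·π_1 + 0.3·π_2 + 0.25·π_3 + 0.45·π_4
π_2 = 0.25·π_1 + 0.2·π_2 + 0.15·π_3 + 0.2·π_4
π_3 = 0.3·π_1 + 0.35·π_2 + 0.4·π_3 + 0.25·π_4
Solving with the normalization constraint gives π = (0.2945, 0.1980, 0.3347, 0.1728).
So the stationary probability of Windy is 0.3347.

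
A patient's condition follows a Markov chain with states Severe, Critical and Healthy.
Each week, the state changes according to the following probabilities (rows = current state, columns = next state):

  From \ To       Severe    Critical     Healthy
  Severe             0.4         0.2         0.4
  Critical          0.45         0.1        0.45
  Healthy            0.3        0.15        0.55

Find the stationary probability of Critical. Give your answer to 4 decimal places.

Let the stationary distribution be π with π = πP and π_1 + π_2 + π_3 = 1.
π_1 = 0.4·π_1 + 0.45·π_2 + 0.3·π_3
π_2 = 0.2·π_1 + 0.1·π_2 + 0.15·π_3
Solving with the normalization constraint gives π = (0.3600, 0.1600, 0.4800).
So the stationary probability of Critical is 0.1600.

0.1600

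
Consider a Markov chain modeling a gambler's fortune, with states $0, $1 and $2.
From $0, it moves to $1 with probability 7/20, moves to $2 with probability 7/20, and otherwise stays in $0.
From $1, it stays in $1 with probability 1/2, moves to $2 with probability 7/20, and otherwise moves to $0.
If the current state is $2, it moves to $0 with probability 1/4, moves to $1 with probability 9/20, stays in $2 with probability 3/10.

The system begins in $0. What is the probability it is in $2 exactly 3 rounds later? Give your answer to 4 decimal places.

Propagate the distribution vector 3 rounds from $0.
After 0 rounds: (1.0000, 0.0000, 0.0000)
After 1 round: (0.3000, 0.3500, 0.3500)
After 2 rounds: (0.2300, 0.4375, 0.3325)
After 3 rounds: (0.2178, 0.4489, 0.3334)
P(in $2 after 3 rounds) = 0.3334

0.3334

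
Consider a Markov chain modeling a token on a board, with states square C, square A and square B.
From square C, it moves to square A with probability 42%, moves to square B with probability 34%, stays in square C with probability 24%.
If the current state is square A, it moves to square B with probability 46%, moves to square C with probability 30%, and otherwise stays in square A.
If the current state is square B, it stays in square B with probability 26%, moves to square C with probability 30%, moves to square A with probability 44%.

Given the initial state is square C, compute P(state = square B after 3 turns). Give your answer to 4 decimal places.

0.3531

Propagate the distribution vector 3 turns from square C.
After 0 turns: (1.0000, 0.0000, 0.0000)
After 1 turn: (0.2400, 0.4200, 0.3400)
After 2 turns: (0.2856, 0.3512, 0.3632)
After 3 turns: (0.2829, 0.3640, 0.3531)
P(in square B after 3 turns) = 0.3531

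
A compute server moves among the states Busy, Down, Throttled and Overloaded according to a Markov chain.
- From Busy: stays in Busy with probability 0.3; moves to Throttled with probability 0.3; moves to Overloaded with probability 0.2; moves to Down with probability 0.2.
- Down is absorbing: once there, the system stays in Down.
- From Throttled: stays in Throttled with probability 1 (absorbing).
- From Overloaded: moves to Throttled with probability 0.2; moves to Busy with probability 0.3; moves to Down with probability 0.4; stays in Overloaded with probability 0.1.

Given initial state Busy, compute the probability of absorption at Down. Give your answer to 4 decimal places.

Let h(s) be the probability of absorption at Down starting from transient state s. Then h(Down) = 1 and h(Throttled) = 0. By first-step analysis:
h(Busy) = 0.3·h(Busy) + 0.2·1 + 0.3·0 + 0.2·h(Overloaded)
h(Overloaded) = 0.3·h(Busy) + 0.4·1 + 0.2·0 + 0.1·h(Overloaded)
Solving: h(Busy) = 0.4561, h(Overloaded) = 0.5965.
Starting from Busy, the probability is 0.4561.

0.4561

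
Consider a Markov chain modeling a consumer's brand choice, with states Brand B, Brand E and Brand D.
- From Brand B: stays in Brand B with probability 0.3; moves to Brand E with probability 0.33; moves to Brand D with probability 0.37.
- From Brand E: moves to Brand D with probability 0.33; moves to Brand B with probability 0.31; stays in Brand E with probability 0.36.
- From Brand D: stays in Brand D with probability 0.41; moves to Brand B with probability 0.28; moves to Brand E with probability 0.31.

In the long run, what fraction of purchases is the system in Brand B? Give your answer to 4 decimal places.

Let the stationary distribution be π with π = πP and π_1 + π_2 + π_3 = 1.
π_1 = 0.3·π_1 + 0.31·π_2 + 0.28·π_3
π_2 = 0.33·π_1 + 0.36·π_2 + 0.31·π_3
Solving with the normalization constraint gives π = (0.2959, 0.3325, 0.3716).
So the stationary probability of Brand B is 0.2959.

0.2959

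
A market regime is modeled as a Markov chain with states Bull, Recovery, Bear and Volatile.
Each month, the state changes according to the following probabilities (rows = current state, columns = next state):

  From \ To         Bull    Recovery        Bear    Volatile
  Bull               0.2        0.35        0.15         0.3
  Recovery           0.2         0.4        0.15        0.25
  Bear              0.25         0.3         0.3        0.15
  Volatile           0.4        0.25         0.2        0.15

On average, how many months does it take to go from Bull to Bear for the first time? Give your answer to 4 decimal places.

Let t(s) be the expected number of months to first reach Bear from state s, with t(Bear) = 0. Conditioning on the first month:
t(Bull) = 1 + 0.2·t(Bull) + 0.35·t(Recovery) + 0.3·t(Volatile)
t(Recovery) = 1 + 0.2·t(Bull) + 0.4·t(Recovery) + 0.25·t(Volatile)
t(Volatile) = 1 + 0.4·t(Bull) + 0.25·t(Recovery) + 0.15·t(Volatile)
Solving: t(Bull) = 6.1615, t(Recovery) = 6.1756, t(Volatile) = 5.8924.
Expected months from Bull to Bear: 6.1615.

6.1615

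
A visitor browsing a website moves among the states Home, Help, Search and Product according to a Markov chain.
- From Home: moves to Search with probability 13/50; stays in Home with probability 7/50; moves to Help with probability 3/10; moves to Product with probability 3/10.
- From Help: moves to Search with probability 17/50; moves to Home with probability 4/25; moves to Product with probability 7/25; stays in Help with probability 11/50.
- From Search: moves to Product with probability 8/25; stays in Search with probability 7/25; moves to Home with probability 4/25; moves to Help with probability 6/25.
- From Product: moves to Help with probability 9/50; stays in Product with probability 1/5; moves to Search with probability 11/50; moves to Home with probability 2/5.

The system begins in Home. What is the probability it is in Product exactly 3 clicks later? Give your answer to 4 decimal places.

0.2741

Propagate the distribution vector 3 clicks from Home.
After 0 clicks: (1.0000, 0.0000, 0.0000, 0.0000)
After 1 click: (0.1400, 0.3000, 0.2600, 0.3000)
After 2 clicks: (0.2292, 0.2244, 0.2772, 0.2692)
After 3 clicks: (0.2200, 0.2331, 0.2727, 0.2741)
P(in Product after 3 clicks) = 0.2741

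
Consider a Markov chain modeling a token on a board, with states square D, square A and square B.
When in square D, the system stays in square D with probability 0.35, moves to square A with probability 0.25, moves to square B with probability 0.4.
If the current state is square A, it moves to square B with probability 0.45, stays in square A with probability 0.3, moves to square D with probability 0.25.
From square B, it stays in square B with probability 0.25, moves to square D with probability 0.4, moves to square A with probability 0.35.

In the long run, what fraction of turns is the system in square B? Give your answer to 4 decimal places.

Let the stationary distribution be π with π = πP and π_1 + π_2 + π_3 = 1.
π_1 = 0.35·π_1 + 0.25·π_2 + 0.4·π_3
π_2 = 0.25·π_1 + 0.3·π_2 + 0.35·π_3
Solving with the normalization constraint gives π = (0.3379, 0.3011, 0.3609).
So the stationary probability of square B is 0.3609.

0.3609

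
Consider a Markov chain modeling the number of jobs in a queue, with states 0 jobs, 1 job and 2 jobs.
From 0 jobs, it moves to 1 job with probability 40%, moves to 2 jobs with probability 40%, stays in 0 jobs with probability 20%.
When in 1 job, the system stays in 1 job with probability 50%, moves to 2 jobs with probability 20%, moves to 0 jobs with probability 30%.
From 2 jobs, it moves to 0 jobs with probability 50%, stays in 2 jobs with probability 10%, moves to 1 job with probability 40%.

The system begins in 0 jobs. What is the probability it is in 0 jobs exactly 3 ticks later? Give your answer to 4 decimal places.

Propagate the distribution vector 3 ticks from 0 jobs.
After 0 ticks: (1.0000, 0.0000, 0.0000)
After 1 tick: (0.2000, 0.4000, 0.4000)
After 2 ticks: (0.3600, 0.4400, 0.2000)
After 3 ticks: (0.3040, 0.4440, 0.2520)
P(in 0 jobs after 3 ticks) = 0.3040

0.3040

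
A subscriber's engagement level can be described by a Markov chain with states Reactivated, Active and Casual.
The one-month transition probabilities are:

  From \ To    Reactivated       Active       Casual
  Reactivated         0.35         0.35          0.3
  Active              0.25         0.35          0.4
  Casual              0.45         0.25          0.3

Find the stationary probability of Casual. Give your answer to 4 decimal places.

0.3317

Let the stationary distribution be π with π = πP and π_1 + π_2 + π_3 = 1.
π_1 = 0.35·π_1 + 0.25·π_2 + 0.45·π_3
π_2 = 0.35·π_1 + 0.35·π_2 + 0.25·π_3
Solving with the normalization constraint gives π = (0.3515, 0.3168, 0.3317).
So the stationary probability of Casual is 0.3317.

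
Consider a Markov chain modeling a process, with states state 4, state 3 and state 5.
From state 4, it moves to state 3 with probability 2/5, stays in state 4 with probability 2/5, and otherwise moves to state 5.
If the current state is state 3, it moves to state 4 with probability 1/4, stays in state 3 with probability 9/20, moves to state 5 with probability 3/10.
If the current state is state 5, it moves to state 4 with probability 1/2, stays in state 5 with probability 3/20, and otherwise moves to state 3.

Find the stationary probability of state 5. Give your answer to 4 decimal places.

Let the stationary distribution be π with π = πP and π_1 + π_2 + π_3 = 1.
π_1 = 0.4·π_1 + 0.25·π_2 + 0.5·π_3
π_2 = 0.4·π_1 + 0.45·π_2 + 0.35·π_3
Solving with the normalization constraint gives π = (0.3616, 0.4090, 0.2294).
So the stationary probability of state 5 is 0.2294.

0.2294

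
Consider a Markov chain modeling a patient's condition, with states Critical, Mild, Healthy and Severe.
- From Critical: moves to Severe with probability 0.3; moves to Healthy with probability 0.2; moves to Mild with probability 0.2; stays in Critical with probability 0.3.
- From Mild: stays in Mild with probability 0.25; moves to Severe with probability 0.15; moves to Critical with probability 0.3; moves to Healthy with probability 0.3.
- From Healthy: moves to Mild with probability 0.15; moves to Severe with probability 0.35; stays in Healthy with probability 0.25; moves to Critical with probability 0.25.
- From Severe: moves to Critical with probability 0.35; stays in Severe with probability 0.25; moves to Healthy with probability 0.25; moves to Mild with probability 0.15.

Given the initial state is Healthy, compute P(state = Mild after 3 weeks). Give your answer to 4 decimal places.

Propagate the distribution vector 3 weeks from Healthy.
After 0 weeks: (0.0000, 0.0000, 1.0000, 0.0000)
After 1 week: (0.2500, 0.1500, 0.2500, 0.3500)
After 2 weeks: (0.3050, 0.1775, 0.2450, 0.2725)
After 3 weeks: (0.3014, 0.1830, 0.2436, 0.2720)
P(in Mild after 3 weeks) = 0.1830

0.1830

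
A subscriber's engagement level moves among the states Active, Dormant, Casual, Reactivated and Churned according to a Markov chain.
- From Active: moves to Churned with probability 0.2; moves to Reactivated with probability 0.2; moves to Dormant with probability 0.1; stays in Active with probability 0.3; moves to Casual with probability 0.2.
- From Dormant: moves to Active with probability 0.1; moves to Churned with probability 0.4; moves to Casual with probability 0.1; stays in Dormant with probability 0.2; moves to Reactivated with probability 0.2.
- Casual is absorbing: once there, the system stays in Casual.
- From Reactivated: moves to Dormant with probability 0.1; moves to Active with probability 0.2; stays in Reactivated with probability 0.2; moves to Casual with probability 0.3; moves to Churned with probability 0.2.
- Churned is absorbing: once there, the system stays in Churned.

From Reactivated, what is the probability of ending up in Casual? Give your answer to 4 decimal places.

Let h(s) be the probability of absorption at Casual starting from transient state s. Then h(Casual) = 1 and h(Churned) = 0. By first-step analysis:
h(Active) = 0.3·h(Active) + 0.1·h(Dormant) + 0.2·1 + 0.2·h(Reactivated) + 0.2·0
h(Dormant) = 0.1·h(Active) + 0.2·h(Dormant) + 0.1·1 + 0.2·h(Reactivated) + 0.4·0
h(Reactivated) = 0.2·h(Active) + 0.1·h(Dormant) + 0.3·1 + 0.2·h(Reactivated) + 0.2·0
Solving: h(Active) = 0.4845, h(Dormant) = 0.3196, h(Reactivated) = 0.5361.
Starting from Reactivated, the probability is 0.5361.

0.5361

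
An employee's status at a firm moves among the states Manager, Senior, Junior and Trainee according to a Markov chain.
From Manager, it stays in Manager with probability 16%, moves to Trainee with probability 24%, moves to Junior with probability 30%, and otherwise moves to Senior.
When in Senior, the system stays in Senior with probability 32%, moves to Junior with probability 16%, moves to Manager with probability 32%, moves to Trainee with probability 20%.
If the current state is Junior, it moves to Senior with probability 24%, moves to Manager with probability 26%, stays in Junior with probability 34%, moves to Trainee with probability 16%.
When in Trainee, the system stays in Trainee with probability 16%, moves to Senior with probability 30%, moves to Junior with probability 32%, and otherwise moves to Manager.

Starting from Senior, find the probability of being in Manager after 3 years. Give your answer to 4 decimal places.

Propagate the distribution vector 3 years from Senior.
After 0 years: (0.0000, 1.0000, 0.0000, 0.0000)
After 1 year: (0.3200, 0.3200, 0.1600, 0.2000)
After 2 years: (0.2392, 0.2968, 0.2656, 0.1984)
After 3 years: (0.2460, 0.2900, 0.2730, 0.1910)
P(in Manager after 3 years) = 0.2460

0.2460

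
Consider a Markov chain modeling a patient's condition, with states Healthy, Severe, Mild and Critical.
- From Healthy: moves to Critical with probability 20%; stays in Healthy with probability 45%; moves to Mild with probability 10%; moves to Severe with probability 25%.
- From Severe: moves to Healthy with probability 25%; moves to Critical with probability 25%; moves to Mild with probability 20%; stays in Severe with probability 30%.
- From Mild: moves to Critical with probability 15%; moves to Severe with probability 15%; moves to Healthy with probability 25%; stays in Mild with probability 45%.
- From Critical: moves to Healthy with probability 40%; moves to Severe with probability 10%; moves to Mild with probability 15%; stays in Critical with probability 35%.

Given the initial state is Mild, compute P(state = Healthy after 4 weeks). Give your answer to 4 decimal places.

Propagate the distribution vector 4 weeks from Mild.
After 0 weeks: (0.0000, 0.0000, 1.0000, 0.0000)
After 1 week: (0.2500, 0.1500, 0.4500, 0.1500)
After 2 weeks: (0.3225, 0.1900, 0.2800, 0.2075)
After 3 weeks: (0.3456, 0.2004, 0.2274, 0.2266)
After 4 weeks: (0.3531, 0.2033, 0.2110, 0.2326)
P(in Healthy after 4 weeks) = 0.3531

0.3531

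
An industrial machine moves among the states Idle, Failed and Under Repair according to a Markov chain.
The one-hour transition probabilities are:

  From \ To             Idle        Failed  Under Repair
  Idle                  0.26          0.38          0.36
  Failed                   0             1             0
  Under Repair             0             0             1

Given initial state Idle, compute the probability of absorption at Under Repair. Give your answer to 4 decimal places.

Let h(s) be the probability of absorption at Under Repair starting from transient state s. Then h(Under Repair) = 1 and h(Failed) = 0. By first-step analysis:
h(Idle) = 0.26·h(Idle) + 0.38·0 + 0.36·1
Solving: h(Idle) = 0.4865.
Starting from Idle, the probability is 0.4865.

0.4865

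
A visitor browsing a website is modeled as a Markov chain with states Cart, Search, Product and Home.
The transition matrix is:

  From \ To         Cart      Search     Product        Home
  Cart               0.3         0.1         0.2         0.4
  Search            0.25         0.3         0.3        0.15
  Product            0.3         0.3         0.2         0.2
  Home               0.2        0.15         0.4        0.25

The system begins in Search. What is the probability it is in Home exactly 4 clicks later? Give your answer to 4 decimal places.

Propagate the distribution vector 4 clicks from Search.
After 0 clicks: (0.0000, 1.0000, 0.0000, 0.0000)
After 1 click: (0.2500, 0.3000, 0.3000, 0.1500)
After 2 clicks: (0.2700, 0.2275, 0.2600, 0.2425)
After 3 clicks: (0.2644, 0.2096, 0.2713, 0.2548)
After 4 clicks: (0.2640, 0.2089, 0.2719, 0.2551)
P(in Home after 4 clicks) = 0.2551

0.2551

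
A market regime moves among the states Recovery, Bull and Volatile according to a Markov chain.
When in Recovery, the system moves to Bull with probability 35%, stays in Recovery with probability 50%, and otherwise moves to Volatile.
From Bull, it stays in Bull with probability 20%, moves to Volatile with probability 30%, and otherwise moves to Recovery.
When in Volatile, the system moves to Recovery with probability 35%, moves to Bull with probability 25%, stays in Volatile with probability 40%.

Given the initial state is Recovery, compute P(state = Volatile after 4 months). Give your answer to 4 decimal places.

Propagate the distribution vector 4 months from Recovery.
After 0 months: (1.0000, 0.0000, 0.0000)
After 1 month: (0.5000, 0.3500, 0.1500)
After 2 months: (0.4775, 0.2825, 0.2400)
After 3 months: (0.4640, 0.2836, 0.2524)
After 4 months: (0.4621, 0.2822, 0.2556)
P(in Volatile after 4 months) = 0.2556

0.2556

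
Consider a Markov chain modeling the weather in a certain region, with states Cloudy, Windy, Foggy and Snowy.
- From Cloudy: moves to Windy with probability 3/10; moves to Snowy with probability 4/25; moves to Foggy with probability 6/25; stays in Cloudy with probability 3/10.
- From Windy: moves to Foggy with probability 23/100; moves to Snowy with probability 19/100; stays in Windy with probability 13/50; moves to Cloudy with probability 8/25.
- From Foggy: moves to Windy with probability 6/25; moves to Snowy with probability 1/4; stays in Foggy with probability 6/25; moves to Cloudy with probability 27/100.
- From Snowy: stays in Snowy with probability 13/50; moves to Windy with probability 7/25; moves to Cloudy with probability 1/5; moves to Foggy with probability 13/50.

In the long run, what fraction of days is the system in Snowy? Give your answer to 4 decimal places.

0.2109

Let the stationary distribution be π with π = πP and π_1 + π_2 + π_3 + π_4 = 1.
π_1 = 0.3·π_1 + 0.32·π_2 + 0.27·π_3 + 0.2·π_4
π_2 = 0.3·π_1 + 0.26·π_2 + 0.24·π_3 + 0.28·π_4
π_3 = 0.24·π_1 + 0.23·π_2 + 0.24·π_3 + 0.26·π_4
Solving with the normalization constraint gives π = (0.2771, 0.2705, 0.2415, 0.2109).
So the stationary probability of Snowy is 0.2109.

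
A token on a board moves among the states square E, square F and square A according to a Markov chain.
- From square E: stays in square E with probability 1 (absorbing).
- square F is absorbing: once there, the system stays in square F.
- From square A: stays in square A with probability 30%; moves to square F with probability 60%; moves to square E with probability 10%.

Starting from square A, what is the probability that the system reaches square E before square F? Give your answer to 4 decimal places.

0.1429

Let h(s) be the probability of absorption at square E starting from transient state s. Then h(square E) = 1 and h(square F) = 0. By first-step analysis:
h(square A) = 0.1·1 + 0.6·0 + 0.3·h(square A)
Solving: h(square A) = 0.1429.
Starting from square A, the probability is 0.1429.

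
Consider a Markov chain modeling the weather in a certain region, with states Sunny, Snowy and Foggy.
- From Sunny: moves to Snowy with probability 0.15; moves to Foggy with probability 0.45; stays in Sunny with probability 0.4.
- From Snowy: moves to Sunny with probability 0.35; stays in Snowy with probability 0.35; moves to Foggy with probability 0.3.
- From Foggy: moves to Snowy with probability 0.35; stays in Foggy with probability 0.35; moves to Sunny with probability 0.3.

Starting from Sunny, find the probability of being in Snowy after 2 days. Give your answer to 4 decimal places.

Sum over the intermediate state after 1 day:
P = P(Sunny→Sunny)·P(Sunny→Snowy) + P(Sunny→Snowy)·P(Snowy→Snowy) + P(Sunny→Foggy)·P(Foggy→Snowy)
  = 0.4×0.15 + 0.15×0.35 + 0.45×0.35
  = 0.0600 + 0.0525 + 0.1575 = 0.2700

0.2700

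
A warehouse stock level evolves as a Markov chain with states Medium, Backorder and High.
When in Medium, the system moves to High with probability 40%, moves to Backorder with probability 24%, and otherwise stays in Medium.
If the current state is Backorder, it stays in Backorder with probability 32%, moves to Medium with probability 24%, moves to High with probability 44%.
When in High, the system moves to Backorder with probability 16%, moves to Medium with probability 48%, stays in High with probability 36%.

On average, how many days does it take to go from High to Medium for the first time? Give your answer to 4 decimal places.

2.3026

Let t(s) be the expected number of days to first reach Medium from state s, with t(Medium) = 0. Conditioning on the first day:
t(Backorder) = 1 + 0.32·t(Backorder) + 0.44·t(High)
t(High) = 1 + 0.16·t(Backorder) + 0.36·t(High)
Solving: t(Backorder) = 2.9605, t(High) = 2.3026.
Expected days from High to Medium: 2.3026.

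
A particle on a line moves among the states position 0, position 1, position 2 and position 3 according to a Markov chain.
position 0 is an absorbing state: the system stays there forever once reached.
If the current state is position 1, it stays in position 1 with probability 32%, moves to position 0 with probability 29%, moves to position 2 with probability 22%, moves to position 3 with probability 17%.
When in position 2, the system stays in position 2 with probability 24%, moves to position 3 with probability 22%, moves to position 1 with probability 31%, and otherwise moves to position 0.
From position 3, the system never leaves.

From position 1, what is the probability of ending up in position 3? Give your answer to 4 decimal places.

Let h(s) be the probability of absorption at position 3 starting from transient state s. Then h(position 3) = 1 and h(position 0) = 0. By first-step analysis:
h(position 1) = 0.29·0 + 0.32·h(position 1) + 0.22·h(position 2) + 0.17·1
h(position 2) = 0.23·0 + 0.31·h(position 1) + 0.24·h(position 2) + 0.22·1
Solving: h(position 1) = 0.3959, h(position 2) = 0.4510.
Starting from position 1, the probability is 0.3959.

0.3959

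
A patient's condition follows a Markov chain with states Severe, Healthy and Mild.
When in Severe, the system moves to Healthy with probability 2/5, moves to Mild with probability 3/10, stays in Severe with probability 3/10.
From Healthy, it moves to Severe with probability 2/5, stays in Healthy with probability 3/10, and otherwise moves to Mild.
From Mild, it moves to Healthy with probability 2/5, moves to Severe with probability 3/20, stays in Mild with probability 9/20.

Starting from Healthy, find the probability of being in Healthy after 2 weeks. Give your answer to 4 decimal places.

0.3700

Sum over the intermediate state after 1 week:
P = P(Healthy→Severe)·P(Severe→Healthy) + P(Healthy→Healthy)·P(Healthy→Healthy) + P(Healthy→Mild)·P(Mild→Healthy)
  = 0.4×0.4 + 0.3×0.3 + 0.3×0.4
  = 0.1600 + 0.0900 + 0.1200 = 0.3700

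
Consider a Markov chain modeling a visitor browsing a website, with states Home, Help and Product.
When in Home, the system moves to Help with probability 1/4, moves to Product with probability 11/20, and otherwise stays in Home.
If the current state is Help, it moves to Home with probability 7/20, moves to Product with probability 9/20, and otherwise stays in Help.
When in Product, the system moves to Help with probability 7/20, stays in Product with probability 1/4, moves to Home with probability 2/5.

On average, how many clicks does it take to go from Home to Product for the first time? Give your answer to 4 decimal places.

1.9005

Let t(s) be the expected number of clicks to first reach Product from state s, with t(Product) = 0. Conditioning on the first click:
t(Home) = 1 + 0.2·t(Home) + 0.25·t(Help)
t(Help) = 1 + 0.35·t(Home) + 0.2·t(Help)
Solving: t(Home) = 1.9005, t(Help) = 2.0814.
Expected clicks from Home to Product: 1.9005.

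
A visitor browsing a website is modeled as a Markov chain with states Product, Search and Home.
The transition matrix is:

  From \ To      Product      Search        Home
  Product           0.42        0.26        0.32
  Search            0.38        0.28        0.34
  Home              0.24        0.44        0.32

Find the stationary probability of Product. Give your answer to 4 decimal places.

Let the stationary distribution be π with π = πP and π_1 + π_2 + π_3 = 1.
π_1 = 0.42·π_1 + 0.38·π_2 + 0.24·π_3
π_2 = 0.26·π_1 + 0.28·π_2 + 0.44·π_3
Solving with the normalization constraint gives π = (0.3482, 0.3253, 0.3265).
So the stationary probability of Product is 0.3482.

0.3482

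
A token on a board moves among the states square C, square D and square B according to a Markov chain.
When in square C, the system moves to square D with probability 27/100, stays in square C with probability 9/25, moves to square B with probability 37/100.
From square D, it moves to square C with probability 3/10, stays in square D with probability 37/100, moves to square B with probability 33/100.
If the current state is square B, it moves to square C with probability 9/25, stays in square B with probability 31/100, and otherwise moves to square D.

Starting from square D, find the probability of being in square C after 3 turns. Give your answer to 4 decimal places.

Propagate the distribution vector 3 turns from square D.
After 0 turns: (0.0000, 1.0000, 0.0000)
After 1 turn: (0.3000, 0.3700, 0.3300)
After 2 turns: (0.3378, 0.3268, 0.3354)
After 3 turns: (0.3404, 0.3228, 0.3368)
P(in square C after 3 turns) = 0.3404

0.3404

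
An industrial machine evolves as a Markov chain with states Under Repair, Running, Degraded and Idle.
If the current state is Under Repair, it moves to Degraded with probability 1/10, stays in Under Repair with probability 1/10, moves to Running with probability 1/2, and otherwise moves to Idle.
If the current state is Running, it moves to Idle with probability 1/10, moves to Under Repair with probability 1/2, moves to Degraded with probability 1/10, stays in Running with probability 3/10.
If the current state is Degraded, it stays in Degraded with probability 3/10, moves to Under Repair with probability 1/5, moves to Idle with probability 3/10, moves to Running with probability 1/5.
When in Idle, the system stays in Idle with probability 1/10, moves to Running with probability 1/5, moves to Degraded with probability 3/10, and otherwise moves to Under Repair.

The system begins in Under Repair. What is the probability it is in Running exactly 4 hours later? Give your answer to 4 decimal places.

0.3164

Propagate the distribution vector 4 hours from Under Repair.
After 0 hours: (1.0000, 0.0000, 0.0000, 0.0000)
After 1 hour: (0.1000, 0.5000, 0.1000, 0.3000)
After 2 hours: (0.4000, 0.2800, 0.1800, 0.1400)
After 3 hours: (0.2720, 0.3480, 0.1640, 0.2160)
After 4 hours: (0.3204, 0.3164, 0.1760, 0.1872)
P(in Running after 4 hours) = 0.3164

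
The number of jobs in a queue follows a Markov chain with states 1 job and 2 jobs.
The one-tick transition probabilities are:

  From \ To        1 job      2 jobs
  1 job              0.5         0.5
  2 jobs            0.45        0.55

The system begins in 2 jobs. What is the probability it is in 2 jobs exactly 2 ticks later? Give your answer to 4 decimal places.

Sum over the intermediate state after 1 tick:
P = P(2 jobs→1 job)·P(1 job→2 jobs) + P(2 jobs→2 jobs)·P(2 jobs→2 jobs)
  = 0.45×0.5 + 0.55×0.55
  = 0.2250 + 0.3025 = 0.5275

0.5275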